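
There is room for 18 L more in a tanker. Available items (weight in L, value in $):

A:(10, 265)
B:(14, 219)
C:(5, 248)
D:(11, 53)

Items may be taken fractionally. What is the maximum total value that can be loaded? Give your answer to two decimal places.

559.93

Greedy by value/weight ratio, highest first.
Order: C (248/5=49.60) > A (265/10=26.50) > B (219/14=15.64) > D (53/11=4.82)
Fill: take C (5 @ 248) → take A (10 @ 265) → take 3/14 of B → 46.93; 18/18 used.
Total value = 559.93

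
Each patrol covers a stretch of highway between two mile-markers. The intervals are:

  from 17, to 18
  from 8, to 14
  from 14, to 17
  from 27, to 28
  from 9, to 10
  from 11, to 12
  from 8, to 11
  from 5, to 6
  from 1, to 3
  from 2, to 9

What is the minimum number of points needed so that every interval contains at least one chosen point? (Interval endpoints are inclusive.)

Sorted: [1,3] [5,6] [2,9] [9,10] [8,11] [11,12] [8,14] [14,17] [17,18] [27,28]
{[1,3]} hit by 3; {[5,6],[2,9]} hit by 6; {[9,10],[8,11]} hit by 10; {[11,12],[8,14]} hit by 12; {[14,17],[17,18]} hit by 17; {[27,28]} hit by 28.
Points: 3, 6, 10, 12, 17, 28 (6 total).

6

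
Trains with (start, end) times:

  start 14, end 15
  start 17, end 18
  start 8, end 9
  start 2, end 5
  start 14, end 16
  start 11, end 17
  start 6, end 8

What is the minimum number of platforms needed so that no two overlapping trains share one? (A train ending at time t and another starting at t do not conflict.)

Events (time:±→running): 2:+→1 5:-→0 6:+→1 8:-→0 8:+→1 9:-→0 11:+→1 14:+→2 14:+→3 … peak 3.

3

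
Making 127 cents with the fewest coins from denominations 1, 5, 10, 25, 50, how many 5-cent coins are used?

Greedy: take as many of the largest coin as possible, then repeat with the remainder.
127 = 2×50 + 1×25 + 2×1
Count of 5: 0

0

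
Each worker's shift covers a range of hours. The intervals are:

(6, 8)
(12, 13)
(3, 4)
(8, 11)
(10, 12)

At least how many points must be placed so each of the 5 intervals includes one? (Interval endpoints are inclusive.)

3

Sorted: [3,4] [6,8] [8,11] [10,12] [12,13]
{[3,4]} hit by 4; {[6,8],[8,11]} hit by 8; {[10,12],[12,13]} hit by 12.
Points: 4, 8, 12 (3 total).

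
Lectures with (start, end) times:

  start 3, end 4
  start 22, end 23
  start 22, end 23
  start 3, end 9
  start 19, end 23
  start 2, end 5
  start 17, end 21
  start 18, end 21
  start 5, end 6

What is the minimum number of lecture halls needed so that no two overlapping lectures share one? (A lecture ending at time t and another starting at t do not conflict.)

starts: [2, 3, 3, 5, 17, 18, 19, 22, 22]
ends:   [4, 5, 6, 9, 21, 21, 23, 23, 23]
s2→1 s3→2 s3→3  — peak 3.

3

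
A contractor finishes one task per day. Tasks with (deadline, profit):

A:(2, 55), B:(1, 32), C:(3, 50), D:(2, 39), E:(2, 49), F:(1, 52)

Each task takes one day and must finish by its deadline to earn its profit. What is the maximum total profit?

Profit order: A=55 F=52 C=50 E=49 D=39 B=32
Assign: A→slot 2, F→slot 1, C→slot 3, E skipped, D skipped, B skipped.
Slots: [1:F] [2:A] [3:C]
Profit = 52 + 55 + 50 = 157

157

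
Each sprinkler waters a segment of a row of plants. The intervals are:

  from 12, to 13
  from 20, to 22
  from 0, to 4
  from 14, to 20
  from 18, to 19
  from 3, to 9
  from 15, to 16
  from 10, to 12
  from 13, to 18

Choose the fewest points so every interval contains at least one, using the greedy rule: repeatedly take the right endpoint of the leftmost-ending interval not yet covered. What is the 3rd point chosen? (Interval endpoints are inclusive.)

16

Sort by right endpoint; whenever an interval is uncovered, place a point at its right end.
Sorted: [0,4] [3,9] [10,12] [12,13] [15,16] [13,18] [18,19] [14,20] [20,22]
{[0,4],[3,9]} hit by 4; {[10,12],[12,13]} hit by 12; {[15,16],[13,18]} hit by 16; {[18,19],[14,20]} hit by 19; {[20,22]} hit by 22.
Points: 4, 12, 16, 19, 22 (5 total).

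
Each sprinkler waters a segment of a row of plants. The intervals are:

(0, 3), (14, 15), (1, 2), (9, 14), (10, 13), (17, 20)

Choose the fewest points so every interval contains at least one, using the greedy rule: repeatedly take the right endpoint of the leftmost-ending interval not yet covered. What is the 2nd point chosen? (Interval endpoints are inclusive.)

13

Sort by right endpoint; whenever an interval is uncovered, place a point at its right end.
By right end: [1,2]  [0,3]  [10,13]  [9,14]  [14,15]  [17,20]
[1,2] uncovered → point at 2; [10,13] uncovered → point at 13; [14,15] uncovered → point at 15; [17,20] uncovered → point at 20.
Points: 2, 13, 15, 20 (4 total).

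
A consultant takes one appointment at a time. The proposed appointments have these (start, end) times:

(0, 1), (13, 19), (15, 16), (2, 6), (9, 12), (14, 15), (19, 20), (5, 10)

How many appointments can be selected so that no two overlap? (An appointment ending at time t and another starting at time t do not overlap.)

6

Greedy by earliest finish: after sorting by end time, pick each interval compatible with the last pick.
Sorted by end: (0,1)  (2,6)  (5,10)  (9,12)  (14,15)  (15,16)  (13,19)  (19,20)
take (0,1); take (2,6); skip (5,10); take (9,12); take (14,15); take (15,16); take (19,20).
Selected 6 appointments.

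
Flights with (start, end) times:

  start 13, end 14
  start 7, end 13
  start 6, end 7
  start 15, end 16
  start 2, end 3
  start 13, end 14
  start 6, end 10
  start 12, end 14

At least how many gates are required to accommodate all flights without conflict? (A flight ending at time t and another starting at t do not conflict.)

starts: [2, 6, 6, 7, 12, 13, 13, 15]
ends:   [3, 7, 10, 13, 14, 14, 14, 16]
s2→1 e3→0 s6→1 s6→2 e7→1 s7→2 e10→1 s12→2 e13→1 s13→2 s13→3  — peak 3.

3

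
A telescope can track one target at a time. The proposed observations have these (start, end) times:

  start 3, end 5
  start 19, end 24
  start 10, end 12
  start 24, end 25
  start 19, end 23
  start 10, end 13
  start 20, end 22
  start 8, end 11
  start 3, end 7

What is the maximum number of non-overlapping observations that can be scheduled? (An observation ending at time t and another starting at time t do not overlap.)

Greedy by earliest finish: after sorting by end time, pick each interval compatible with the last pick.
By end time: (3,5), (3,7), (8,11), (10,12), (10,13), (20,22), (19,23), (19,24), (24,25).
Pick (3,5); next start ≥ 5 → (8,11); next start ≥ 11 → (20,22); next start ≥ 22 → (24,25).
Selected 4 observations.

4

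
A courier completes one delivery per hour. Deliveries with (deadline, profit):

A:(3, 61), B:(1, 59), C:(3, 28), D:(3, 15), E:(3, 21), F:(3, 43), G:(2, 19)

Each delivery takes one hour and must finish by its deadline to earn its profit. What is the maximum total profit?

163

Sort by profit descending; place each in the latest free slot ≤ its deadline.
By profit: A(d3,61), B(d1,59), F(d3,43), C(d3,28), E(d3,21), G(d2,19), D(d3,15)
A→slot 3; B→slot 1; F→slot 2; C skipped; E skipped; G skipped; D skipped.
Profit = 59 + 43 + 61 = 163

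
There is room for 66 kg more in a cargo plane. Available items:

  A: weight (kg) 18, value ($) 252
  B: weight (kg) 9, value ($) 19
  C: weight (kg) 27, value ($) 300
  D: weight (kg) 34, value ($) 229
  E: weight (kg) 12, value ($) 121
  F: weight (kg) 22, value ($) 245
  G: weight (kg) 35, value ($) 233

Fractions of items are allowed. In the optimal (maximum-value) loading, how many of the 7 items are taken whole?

Sort by value per unit weight and fill in that order.
Order: A (252/18=14.00) > F (245/22=11.14) > C (300/27=11.11) > E (121/12=10.08) > D (229/34=6.74) > G (233/35=6.66) > B (19/9=2.11)
Fill: take A (18 @ 252) → take F (22 @ 245) → take 26/27 of C → 288.89; 66/66 used.
2 item(s) taken whole; one partial (take 26/27 of C).

2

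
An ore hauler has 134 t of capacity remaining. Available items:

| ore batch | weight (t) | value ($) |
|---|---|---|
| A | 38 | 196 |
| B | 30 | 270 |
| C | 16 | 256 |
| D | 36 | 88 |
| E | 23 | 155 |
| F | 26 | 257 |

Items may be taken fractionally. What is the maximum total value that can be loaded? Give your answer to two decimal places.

Ratios (sorted): C 16.00, F 9.88, B 9.00, E 6.74, A 5.16, D 2.44
take C (16 @ 256); take F (26 @ 257); take B (30 @ 270); take E (23 @ 155); take A (38 @ 196); take 1/36 of D → 2.44. Capacity used 134/134.
Total value = 1136.44

1136.44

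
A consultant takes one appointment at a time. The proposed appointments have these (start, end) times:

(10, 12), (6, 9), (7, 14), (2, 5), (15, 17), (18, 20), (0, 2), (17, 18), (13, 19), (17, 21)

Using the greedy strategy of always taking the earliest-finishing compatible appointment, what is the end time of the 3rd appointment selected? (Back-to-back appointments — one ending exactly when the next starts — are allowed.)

9

By end time: (0,2), (2,5), (6,9), (10,12), (7,14), (15,17), (17,18), (13,19), (18,20), (17,21).
Pick (0,2); next start ≥ 2 → (2,5); next start ≥ 5 → (6,9); next start ≥ 9 → (10,12); next start ≥ 12 → (15,17); next start ≥ 17 → (17,18); next start ≥ 18 → (18,20).
Selected: (0,2) (2,5) (6,9) (10,12) (15,17) (17,18) (18,20)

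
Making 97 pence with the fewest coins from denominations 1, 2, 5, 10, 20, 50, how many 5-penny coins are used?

1

Use the largest denomination that fits, subtract, and repeat.
97 = 1×50 + 2×20 + 1×5 + 1×2
Count of 5: 1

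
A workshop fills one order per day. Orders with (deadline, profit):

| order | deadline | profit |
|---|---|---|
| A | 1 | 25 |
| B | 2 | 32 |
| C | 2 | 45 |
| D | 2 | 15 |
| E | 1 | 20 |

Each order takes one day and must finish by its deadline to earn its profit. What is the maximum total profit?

77

Profit order: C=45 B=32 A=25 E=20 D=15
Assign: C→slot 2, B→slot 1, A skipped, E skipped, D skipped.
Slots: [1:B] [2:C]
Profit = 32 + 45 = 77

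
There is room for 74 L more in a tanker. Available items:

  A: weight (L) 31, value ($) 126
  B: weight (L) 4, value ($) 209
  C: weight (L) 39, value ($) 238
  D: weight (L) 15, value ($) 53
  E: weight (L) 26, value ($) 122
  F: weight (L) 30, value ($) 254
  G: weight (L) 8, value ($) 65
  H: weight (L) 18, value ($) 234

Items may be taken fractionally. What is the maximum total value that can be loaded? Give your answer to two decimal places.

847.44

Greedy by value/weight ratio, highest first.
Order: B (209/4=52.25) > H (234/18=13.00) > F (254/30=8.47) > G (65/8=8.12) > C (238/39=6.10) > E (122/26=4.69) > A (126/31=4.06) > D (53/15=3.53)
Fill: take B (4 @ 209) → take H (18 @ 234) → take F (30 @ 254) → take G (8 @ 65) → take 14/39 of C → 85.44; 74/74 used.
Total value = 847.44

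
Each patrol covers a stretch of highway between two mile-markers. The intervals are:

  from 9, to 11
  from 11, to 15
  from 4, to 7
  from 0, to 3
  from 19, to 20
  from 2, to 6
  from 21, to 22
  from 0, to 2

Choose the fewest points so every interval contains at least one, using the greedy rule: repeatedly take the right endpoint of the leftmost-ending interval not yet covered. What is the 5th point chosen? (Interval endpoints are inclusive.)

Sort by right endpoint; whenever an interval is uncovered, place a point at its right end.
Sorted: [0,2] [0,3] [2,6] [4,7] [9,11] [11,15] [19,20] [21,22]
{[0,2],[0,3],[2,6]} hit by 2; {[4,7]} hit by 7; {[9,11],[11,15]} hit by 11; {[19,20]} hit by 20; {[21,22]} hit by 22.
Points: 2, 7, 11, 20, 22 (5 total).

22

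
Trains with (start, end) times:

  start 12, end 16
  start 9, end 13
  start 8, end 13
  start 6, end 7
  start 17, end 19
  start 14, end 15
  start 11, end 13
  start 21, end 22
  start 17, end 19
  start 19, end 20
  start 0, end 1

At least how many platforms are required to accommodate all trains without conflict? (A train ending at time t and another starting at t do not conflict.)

4

starts: [0, 6, 8, 9, 11, 12, 14, 17, 17, 19, 21]
ends:   [1, 7, 13, 13, 13, 15, 16, 19, 19, 20, 22]
s0→1 e1→0 s6→1 e7→0 s8→1 s9→2 s11→3 s12→4  — peak 4.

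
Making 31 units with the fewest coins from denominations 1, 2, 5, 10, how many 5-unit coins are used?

Use the largest denomination that fits, subtract, and repeat.
31 − 3×10→1 − 1×1→0
Count of 5: 0

0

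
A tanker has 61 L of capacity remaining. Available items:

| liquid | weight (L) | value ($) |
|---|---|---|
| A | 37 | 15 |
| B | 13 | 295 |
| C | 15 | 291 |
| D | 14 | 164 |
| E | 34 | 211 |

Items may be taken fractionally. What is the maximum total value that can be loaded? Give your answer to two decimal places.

867.91

Order: B (295/13=22.69) > C (291/15=19.40) > D (164/14=11.71) > E (211/34=6.21) > A (15/37=0.41)
Fill: take B (13 @ 295) → take C (15 @ 291) → take D (14 @ 164) → take 19/34 of E → 117.91; 61/61 used.
Total value = 867.91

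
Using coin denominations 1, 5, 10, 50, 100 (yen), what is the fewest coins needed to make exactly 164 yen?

7

164 − 1×100→64 − 1×50→14 − 1×10→4 − 4×1→0
Total coins = 1 + 1 + 1 + 4 = 7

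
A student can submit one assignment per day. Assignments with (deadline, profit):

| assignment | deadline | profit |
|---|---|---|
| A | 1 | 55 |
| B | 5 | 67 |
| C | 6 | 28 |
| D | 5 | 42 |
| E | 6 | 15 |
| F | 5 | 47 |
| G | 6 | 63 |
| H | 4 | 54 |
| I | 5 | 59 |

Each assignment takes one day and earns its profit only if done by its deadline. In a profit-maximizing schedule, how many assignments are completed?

6

Take jobs in profit order; each goes to the latest open slot no later than its deadline.
Profit order: B=67 G=63 I=59 A=55 H=54 F=47 D=42 C=28 E=15
Assign: B→slot 5, G→slot 6, I→slot 4, A→slot 1, H→slot 3, F→slot 2, D skipped, C skipped, E skipped.
Slots: [1:A] [2:F] [3:H] [4:I] [5:B] [6:G]
6 of 9 scheduled.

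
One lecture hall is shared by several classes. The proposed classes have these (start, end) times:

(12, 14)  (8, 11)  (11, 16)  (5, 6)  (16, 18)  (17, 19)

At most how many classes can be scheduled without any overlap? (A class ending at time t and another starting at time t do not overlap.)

Sorted by end: (5,6)  (8,11)  (12,14)  (11,16)  (16,18)  (17,19)
take (5,6); take (8,11); take (12,14); take (16,18).
Selected 4 classes.

4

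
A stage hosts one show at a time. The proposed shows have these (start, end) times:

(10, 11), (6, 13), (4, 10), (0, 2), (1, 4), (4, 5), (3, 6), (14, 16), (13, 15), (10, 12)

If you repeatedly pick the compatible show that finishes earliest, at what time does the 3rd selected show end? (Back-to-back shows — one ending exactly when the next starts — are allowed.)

11

Order by finish time; keep every interval that doesn't clash with the previous kept one.
By end time: (0,2), (1,4), (4,5), (3,6), (4,10), (10,11), (10,12), (6,13), (13,15), (14,16).
Pick (0,2); next start ≥ 2 → (4,5); next start ≥ 5 → (10,11); next start ≥ 11 → (13,15).
Selected: (0,2) (4,5) (10,11) (13,15)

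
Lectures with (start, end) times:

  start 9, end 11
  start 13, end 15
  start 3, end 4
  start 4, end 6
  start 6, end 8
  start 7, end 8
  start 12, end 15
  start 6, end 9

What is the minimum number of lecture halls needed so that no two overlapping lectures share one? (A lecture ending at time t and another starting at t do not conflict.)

starts: [3, 4, 6, 6, 7, 9, 12, 13]
ends:   [4, 6, 8, 8, 9, 11, 15, 15]
s3→1 e4→0 s4→1 e6→0 s6→1 s6→2 s7→3  — peak 3.

3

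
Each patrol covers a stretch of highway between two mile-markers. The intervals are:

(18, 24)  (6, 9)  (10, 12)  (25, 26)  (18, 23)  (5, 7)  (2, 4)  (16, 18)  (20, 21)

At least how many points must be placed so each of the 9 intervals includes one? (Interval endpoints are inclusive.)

Sort by right endpoint; whenever an interval is uncovered, place a point at its right end.
Sorted: [2,4] [5,7] [6,9] [10,12] [16,18] [20,21] [18,23] [18,24] [25,26]
{[2,4]} hit by 4; {[5,7],[6,9]} hit by 7; {[10,12]} hit by 12; {[16,18]} hit by 18; {[20,21],[18,23],[18,24]} hit by 21; {[25,26]} hit by 26.
Points: 4, 7, 12, 18, 21, 26 (6 total).

6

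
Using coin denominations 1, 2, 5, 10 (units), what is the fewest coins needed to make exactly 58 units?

8

Greedy: take as many of the largest coin as possible, then repeat with the remainder.
58 = 5×10 + 1×5 + 1×2 + 1×1
Total coins = 5 + 1 + 1 + 1 = 8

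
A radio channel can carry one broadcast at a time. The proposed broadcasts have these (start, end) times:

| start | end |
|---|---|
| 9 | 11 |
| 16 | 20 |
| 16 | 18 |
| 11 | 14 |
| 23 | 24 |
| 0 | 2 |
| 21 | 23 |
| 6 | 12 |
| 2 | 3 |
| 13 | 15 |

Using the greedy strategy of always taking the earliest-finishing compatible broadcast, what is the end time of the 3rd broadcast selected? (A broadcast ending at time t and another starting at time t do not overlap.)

Sort by end time and greedily take each interval whose start is ≥ the last chosen end.
Sorted by end: (0,2)  (2,3)  (9,11)  (6,12)  (11,14)  (13,15)  (16,18)  (16,20)  (21,23)  (23,24)
take (0,2); take (2,3); take (9,11); skip (6,12); take (11,14); skip (13,15); take (16,18); skip (16,20); take (21,23); take (23,24).
Selected: (0,2) (2,3) (9,11) (11,14) (16,18) (21,23) (23,24)

11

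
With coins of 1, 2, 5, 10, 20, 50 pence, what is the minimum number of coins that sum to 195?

6

195 = 3×50 + 2×20 + 1×5
Total coins = 3 + 2 + 1 = 6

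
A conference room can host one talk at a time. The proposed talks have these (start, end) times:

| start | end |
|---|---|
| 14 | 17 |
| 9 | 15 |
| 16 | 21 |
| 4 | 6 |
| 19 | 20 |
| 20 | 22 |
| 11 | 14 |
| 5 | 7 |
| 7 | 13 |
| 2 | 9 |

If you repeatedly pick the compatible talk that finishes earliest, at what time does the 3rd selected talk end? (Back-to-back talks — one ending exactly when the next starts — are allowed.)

17

Sort by end time and greedily take each interval whose start is ≥ the last chosen end.
Sorted by end: (4,6)  (5,7)  (2,9)  (7,13)  (11,14)  (9,15)  (14,17)  (19,20)  (16,21)  (20,22)
take (4,6); take (7,13); take (14,17); take (19,20); take (20,22).
Selected: (4,6) (7,13) (14,17) (19,20) (20,22)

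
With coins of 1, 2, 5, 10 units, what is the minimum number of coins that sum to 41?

Greedy: take as many of the largest coin as possible, then repeat with the remainder.
41 − 4×10→1 − 1×1→0
Total coins = 4 + 1 = 5

5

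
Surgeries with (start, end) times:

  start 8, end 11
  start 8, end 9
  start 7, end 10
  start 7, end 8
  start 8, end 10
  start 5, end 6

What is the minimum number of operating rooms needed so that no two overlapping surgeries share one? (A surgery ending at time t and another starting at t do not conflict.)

4

Events (time:±→running): 5:+→1 6:-→0 7:+→1 7:+→2 8:-→1 8:+→2 8:+→3 8:+→4 … peak 4.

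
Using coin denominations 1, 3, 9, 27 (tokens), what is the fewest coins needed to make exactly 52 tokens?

6

Greedy: take as many of the largest coin as possible, then repeat with the remainder.
52 − 1×27→25 − 2×9→7 − 2×3→1 − 1×1→0
Total coins = 1 + 2 + 2 + 1 = 6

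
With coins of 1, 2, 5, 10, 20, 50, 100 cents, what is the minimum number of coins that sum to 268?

7

Greedy: take as many of the largest coin as possible, then repeat with the remainder.
268 − 2×100→68 − 1×50→18 − 1×10→8 − 1×5→3 − 1×2→1 − 1×1→0
Total coins = 2 + 1 + 1 + 1 + 1 + 1 = 7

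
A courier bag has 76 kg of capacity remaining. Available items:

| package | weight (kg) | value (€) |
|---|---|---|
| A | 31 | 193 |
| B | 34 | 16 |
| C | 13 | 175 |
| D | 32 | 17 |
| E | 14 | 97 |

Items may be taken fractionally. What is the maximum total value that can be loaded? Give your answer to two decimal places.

474.56

Ratios (sorted): C 13.46, E 6.93, A 6.23, D 0.53, B 0.47
take C (13 @ 175); take E (14 @ 97); take A (31 @ 193); take 18/32 of D → 9.56. Capacity used 76/76.
Total value = 474.56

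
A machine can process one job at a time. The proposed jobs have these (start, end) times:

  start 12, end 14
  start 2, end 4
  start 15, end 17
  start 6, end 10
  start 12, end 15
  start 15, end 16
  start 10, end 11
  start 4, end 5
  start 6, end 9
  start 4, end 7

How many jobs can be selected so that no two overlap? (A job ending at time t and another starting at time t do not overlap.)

Sorted by end: (2,4)  (4,5)  (4,7)  (6,9)  (6,10)  (10,11)  (12,14)  (12,15)  (15,16)  (15,17)
take (2,4); take (4,5); skip (4,7); take (6,9); take (10,11); take (12,14); take (15,16).
Selected 6 jobs.

6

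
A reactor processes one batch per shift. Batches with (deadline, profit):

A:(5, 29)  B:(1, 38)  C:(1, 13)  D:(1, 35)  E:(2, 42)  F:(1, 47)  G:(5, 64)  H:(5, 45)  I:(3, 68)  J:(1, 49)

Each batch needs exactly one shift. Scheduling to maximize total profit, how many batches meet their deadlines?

Sort by profit descending; place each in the latest free slot ≤ its deadline.
By profit: I(d3,68), G(d5,64), J(d1,49), F(d1,47), H(d5,45), E(d2,42), B(d1,38), D(d1,35), A(d5,29), C(d1,13)
I→slot 3; G→slot 5; J→slot 1; F skipped; H→slot 4; E→slot 2; B skipped; D skipped; A skipped; C skipped.
5 of 10 scheduled.

5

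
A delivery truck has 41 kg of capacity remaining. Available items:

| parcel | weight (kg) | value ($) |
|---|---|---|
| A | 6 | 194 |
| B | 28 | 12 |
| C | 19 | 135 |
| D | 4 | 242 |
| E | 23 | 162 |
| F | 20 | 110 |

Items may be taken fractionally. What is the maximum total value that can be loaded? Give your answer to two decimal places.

Ratios (sorted): D 60.50, A 32.33, C 7.11, E 7.04, F 5.50, B 0.43
take D (4 @ 242); take A (6 @ 194); take C (19 @ 135); take 12/23 of E → 84.52. Capacity used 41/41.
Total value = 655.52

655.52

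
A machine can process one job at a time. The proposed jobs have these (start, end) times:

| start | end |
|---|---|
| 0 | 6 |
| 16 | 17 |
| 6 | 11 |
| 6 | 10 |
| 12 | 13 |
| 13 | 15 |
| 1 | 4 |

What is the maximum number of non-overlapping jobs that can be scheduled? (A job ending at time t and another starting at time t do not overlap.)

Sorted by end: (1,4)  (0,6)  (6,10)  (6,11)  (12,13)  (13,15)  (16,17)
take (1,4); take (6,10); take (12,13); take (13,15); take (16,17).
Selected 5 jobs.

5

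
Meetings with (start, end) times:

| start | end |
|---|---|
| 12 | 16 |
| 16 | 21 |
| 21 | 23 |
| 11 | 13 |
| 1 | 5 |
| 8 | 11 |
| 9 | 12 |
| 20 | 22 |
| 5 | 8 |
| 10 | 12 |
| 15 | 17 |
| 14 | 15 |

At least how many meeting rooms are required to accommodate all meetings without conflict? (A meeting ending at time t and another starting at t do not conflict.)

3

The answer is the maximum number of intervals overlapping at any instant.
starts: [1, 5, 8, 9, 10, 11, 12, 14, 15, 16, 20, 21]
ends:   [5, 8, 11, 12, 12, 13, 15, 16, 17, 21, 22, 23]
s1→1 e5→0 s5→1 e8→0 s8→1 s9→2 s10→3  — peak 3.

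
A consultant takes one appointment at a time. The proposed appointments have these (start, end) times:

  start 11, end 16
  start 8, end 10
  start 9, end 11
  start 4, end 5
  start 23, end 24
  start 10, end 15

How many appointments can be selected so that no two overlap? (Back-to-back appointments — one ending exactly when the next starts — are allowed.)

Greedy by earliest finish: after sorting by end time, pick each interval compatible with the last pick.
By end time: (4,5), (8,10), (9,11), (10,15), (11,16), (23,24).
Pick (4,5); next start ≥ 5 → (8,10); next start ≥ 10 → (10,15); next start ≥ 15 → (23,24).
Selected 4 appointments.

4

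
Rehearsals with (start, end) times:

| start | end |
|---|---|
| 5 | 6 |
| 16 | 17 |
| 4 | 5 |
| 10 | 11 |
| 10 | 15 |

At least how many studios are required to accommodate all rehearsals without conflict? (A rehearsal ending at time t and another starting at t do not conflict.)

Events (time:±→running): 4:+→1 5:-→0 5:+→1 6:-→0 10:+→1 10:+→2 … peak 2.

2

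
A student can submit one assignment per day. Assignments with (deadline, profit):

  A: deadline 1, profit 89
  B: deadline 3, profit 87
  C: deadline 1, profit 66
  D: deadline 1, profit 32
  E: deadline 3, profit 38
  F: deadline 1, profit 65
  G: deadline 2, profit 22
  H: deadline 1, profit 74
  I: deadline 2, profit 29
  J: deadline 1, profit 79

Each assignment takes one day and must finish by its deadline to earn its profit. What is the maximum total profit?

Profit order: A=89 B=87 J=79 H=74 C=66 F=65 E=38 D=32 I=29 G=22
Assign: A→slot 1, B→slot 3, J skipped, H skipped, C skipped, F skipped, E→slot 2, D skipped, I skipped, G skipped.
Slots: [1:A] [2:E] [3:B]
Profit = 89 + 38 + 87 = 214

214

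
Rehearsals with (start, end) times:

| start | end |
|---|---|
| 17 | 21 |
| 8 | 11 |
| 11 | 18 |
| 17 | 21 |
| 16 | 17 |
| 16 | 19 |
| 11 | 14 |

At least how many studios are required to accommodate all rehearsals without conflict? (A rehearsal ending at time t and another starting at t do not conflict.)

4

Events (time:±→running): 8:+→1 11:-→0 11:+→1 11:+→2 14:-→1 16:+→2 16:+→3 17:-→2 17:+→3 17:+→4 … peak 4.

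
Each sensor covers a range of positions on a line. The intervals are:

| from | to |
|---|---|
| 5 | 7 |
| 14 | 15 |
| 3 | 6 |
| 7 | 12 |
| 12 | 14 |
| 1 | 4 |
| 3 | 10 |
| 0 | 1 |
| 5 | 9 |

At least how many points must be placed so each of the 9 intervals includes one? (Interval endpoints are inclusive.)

4

By right end: [0,1]  [1,4]  [3,6]  [5,7]  [5,9]  [3,10]  [7,12]  [12,14]  [14,15]
[0,1] uncovered → point at 1; [3,6] uncovered → point at 6; [7,12] uncovered → point at 12; [14,15] uncovered → point at 15.
Points: 1, 6, 12, 15 (4 total).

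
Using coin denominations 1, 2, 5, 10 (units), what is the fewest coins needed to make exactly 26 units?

Greedy: take as many of the largest coin as possible, then repeat with the remainder.
26 = 2×10 + 1×5 + 1×1
Total coins = 2 + 1 + 1 = 4

4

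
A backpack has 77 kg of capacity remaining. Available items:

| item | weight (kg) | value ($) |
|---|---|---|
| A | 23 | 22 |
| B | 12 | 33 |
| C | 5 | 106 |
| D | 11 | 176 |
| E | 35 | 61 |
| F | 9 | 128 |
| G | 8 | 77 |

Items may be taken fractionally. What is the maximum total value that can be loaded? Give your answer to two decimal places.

Order: C (106/5=21.20) > D (176/11=16.00) > F (128/9=14.22) > G (77/8=9.62) > B (33/12=2.75) > E (61/35=1.74) > A (22/23=0.96)
Fill: take C (5 @ 106) → take D (11 @ 176) → take F (9 @ 128) → take G (8 @ 77) → take B (12 @ 33) → take 32/35 of E → 55.77; 77/77 used.
Total value = 575.77

575.77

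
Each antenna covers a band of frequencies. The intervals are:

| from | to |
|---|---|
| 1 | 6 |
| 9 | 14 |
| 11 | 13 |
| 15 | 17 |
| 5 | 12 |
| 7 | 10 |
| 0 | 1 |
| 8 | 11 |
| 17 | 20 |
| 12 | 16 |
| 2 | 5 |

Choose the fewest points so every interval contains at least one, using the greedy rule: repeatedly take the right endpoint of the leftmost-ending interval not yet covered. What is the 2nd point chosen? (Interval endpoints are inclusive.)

Sort by right endpoint; whenever an interval is uncovered, place a point at its right end.
Sorted: [0,1] [2,5] [1,6] [7,10] [8,11] [5,12] [11,13] [9,14] [12,16] [15,17] [17,20]
{[0,1]} hit by 1; {[2,5],[1,6]} hit by 5; {[7,10],[8,11],[5,12]} hit by 10; {[11,13],[9,14],[12,16]} hit by 13; {[15,17],[17,20]} hit by 17.
Points: 1, 5, 10, 13, 17 (5 total).

5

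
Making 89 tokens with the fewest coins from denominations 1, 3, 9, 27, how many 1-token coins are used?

2

Greedy: take as many of the largest coin as possible, then repeat with the remainder.
89 = 3×27 + 2×3 + 2×1
Count of 1: 2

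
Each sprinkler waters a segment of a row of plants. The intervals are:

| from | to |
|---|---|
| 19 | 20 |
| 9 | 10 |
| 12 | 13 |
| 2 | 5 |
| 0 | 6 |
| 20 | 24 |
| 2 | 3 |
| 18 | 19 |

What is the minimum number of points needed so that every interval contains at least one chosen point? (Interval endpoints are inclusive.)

Sort by right endpoint; whenever an interval is uncovered, place a point at its right end.
By right end: [2,3]  [2,5]  [0,6]  [9,10]  [12,13]  [18,19]  [19,20]  [20,24]
[2,3] uncovered → point at 3; [9,10] uncovered → point at 10; [12,13] uncovered → point at 13; [18,19] uncovered → point at 19; [20,24] uncovered → point at 24.
Points: 3, 10, 13, 19, 24 (5 total).

5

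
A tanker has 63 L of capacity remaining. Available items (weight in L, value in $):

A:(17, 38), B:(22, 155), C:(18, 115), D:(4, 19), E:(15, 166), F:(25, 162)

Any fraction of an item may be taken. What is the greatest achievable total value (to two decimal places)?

Order: E (166/15=11.07) > B (155/22=7.05) > F (162/25=6.48) > C (115/18=6.39) > D (19/4=4.75) > A (38/17=2.24)
Fill: take E (15 @ 166) → take B (22 @ 155) → take F (25 @ 162) → take 1/18 of C → 6.39; 63/63 used.
Total value = 489.39

489.39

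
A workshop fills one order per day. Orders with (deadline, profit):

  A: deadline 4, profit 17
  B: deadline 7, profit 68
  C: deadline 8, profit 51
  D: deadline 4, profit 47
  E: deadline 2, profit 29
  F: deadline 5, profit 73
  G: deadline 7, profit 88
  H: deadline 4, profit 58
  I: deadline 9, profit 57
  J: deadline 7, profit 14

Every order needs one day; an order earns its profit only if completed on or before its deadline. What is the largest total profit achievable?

Sort by profit descending; place each in the latest free slot ≤ its deadline.
By profit: G(d7,88), F(d5,73), B(d7,68), H(d4,58), I(d9,57), C(d8,51), D(d4,47), E(d2,29), A(d4,17), J(d7,14)
G→slot 7; F→slot 5; B→slot 6; H→slot 4; I→slot 9; C→slot 8; D→slot 3; E→slot 2; A→slot 1; J skipped.
Profit = 17 + 29 + 47 + 58 + 73 + 68 + 88 + 51 + 57 = 488

488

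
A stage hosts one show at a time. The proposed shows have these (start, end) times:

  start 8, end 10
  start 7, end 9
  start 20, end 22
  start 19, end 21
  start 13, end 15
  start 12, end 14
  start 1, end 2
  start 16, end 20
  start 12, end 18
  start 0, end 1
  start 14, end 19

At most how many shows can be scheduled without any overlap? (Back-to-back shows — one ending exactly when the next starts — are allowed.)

6

By end time: (0,1), (1,2), (7,9), (8,10), (12,14), (13,15), (12,18), (14,19), (16,20), (19,21), (20,22).
Pick (0,1); next start ≥ 1 → (1,2); next start ≥ 2 → (7,9); next start ≥ 9 → (12,14); next start ≥ 14 → (14,19); next start ≥ 19 → (19,21).
Selected 6 shows.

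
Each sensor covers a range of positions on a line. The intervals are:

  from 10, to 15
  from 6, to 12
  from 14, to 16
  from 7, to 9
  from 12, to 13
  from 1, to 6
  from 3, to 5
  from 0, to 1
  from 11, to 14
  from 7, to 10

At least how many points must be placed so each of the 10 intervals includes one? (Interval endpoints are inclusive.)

5

Sort by right endpoint; whenever an interval is uncovered, place a point at its right end.
By right end: [0,1]  [3,5]  [1,6]  [7,9]  [7,10]  [6,12]  [12,13]  [11,14]  [10,15]  [14,16]
[0,1] uncovered → point at 1; [3,5] uncovered → point at 5; [7,9] uncovered → point at 9; [12,13] uncovered → point at 13; [14,16] uncovered → point at 16.
Points: 1, 5, 9, 13, 16 (5 total).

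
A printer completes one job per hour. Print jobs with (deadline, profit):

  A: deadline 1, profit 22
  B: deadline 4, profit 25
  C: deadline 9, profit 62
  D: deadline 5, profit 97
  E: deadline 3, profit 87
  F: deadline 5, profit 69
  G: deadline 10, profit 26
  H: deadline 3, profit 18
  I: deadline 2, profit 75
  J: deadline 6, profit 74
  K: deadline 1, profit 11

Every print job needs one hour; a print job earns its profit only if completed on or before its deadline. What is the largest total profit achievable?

By profit: D(d5,97), E(d3,87), I(d2,75), J(d6,74), F(d5,69), C(d9,62), G(d10,26), B(d4,25), A(d1,22), H(d3,18), K(d1,11)
D→slot 5; E→slot 3; I→slot 2; J→slot 6; F→slot 4; C→slot 9; G→slot 10; B→slot 1; A skipped; H skipped; K skipped.
Profit = 25 + 75 + 87 + 69 + 97 + 74 + 62 + 26 = 515

515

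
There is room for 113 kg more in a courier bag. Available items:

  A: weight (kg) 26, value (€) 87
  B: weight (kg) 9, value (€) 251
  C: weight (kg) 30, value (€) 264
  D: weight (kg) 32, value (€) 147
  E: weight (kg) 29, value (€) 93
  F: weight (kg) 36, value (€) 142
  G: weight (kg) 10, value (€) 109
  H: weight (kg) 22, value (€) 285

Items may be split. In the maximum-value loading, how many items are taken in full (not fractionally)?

5

Ratios (sorted): B 27.89, H 12.95, G 10.90, C 8.80, D 4.59, F 3.94, A 3.35, E 3.21
take B (9 @ 251); take H (22 @ 285); take G (10 @ 109); take C (30 @ 264); take D (32 @ 147); take 10/36 of F → 39.44. Capacity used 113/113.
5 item(s) taken whole; one partial (take 10/36 of F).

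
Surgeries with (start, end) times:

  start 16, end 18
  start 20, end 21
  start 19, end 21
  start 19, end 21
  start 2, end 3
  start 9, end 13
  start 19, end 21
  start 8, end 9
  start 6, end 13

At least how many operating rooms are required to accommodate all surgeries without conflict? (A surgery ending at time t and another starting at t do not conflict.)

The answer is the maximum number of intervals overlapping at any instant.
starts: [2, 6, 8, 9, 16, 19, 19, 19, 20]
ends:   [3, 9, 13, 13, 18, 21, 21, 21, 21]
s2→1 e3→0 s6→1 s8→2 e9→1 s9→2 e13→1 e13→0 s16→1 e18→0 s19→1 s19→2 s19→3 s20→4  — peak 4.

4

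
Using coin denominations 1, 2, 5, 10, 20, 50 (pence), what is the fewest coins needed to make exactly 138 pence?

138 − 2×50→38 − 1×20→18 − 1×10→8 − 1×5→3 − 1×2→1 − 1×1→0
Total coins = 2 + 1 + 1 + 1 + 1 + 1 = 7

7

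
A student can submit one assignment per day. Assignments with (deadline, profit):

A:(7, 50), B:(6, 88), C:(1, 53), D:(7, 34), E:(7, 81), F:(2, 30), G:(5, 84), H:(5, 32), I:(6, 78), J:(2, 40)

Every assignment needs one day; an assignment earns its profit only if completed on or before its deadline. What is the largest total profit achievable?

474

Take jobs in profit order; each goes to the latest open slot no later than its deadline.
By profit: B(d6,88), G(d5,84), E(d7,81), I(d6,78), C(d1,53), A(d7,50), J(d2,40), D(d7,34), H(d5,32), F(d2,30)
B→slot 6; G→slot 5; E→slot 7; I→slot 4; C→slot 1; A→slot 3; J→slot 2; D skipped; H skipped; F skipped.
Profit = 53 + 40 + 50 + 78 + 84 + 88 + 81 = 474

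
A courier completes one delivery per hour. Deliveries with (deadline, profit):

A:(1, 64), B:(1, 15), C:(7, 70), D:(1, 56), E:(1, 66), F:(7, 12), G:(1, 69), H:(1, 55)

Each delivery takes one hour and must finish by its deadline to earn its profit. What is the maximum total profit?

151

Sort by profit descending; place each in the latest free slot ≤ its deadline.
Profit order: C=70 G=69 E=66 A=64 D=56 H=55 B=15 F=12
Assign: C→slot 7, G→slot 1, E skipped, A skipped, D skipped, H skipped, B skipped, F→slot 6.
Slots: [1:G] [6:F] [7:C]
Profit = 69 + 12 + 70 = 151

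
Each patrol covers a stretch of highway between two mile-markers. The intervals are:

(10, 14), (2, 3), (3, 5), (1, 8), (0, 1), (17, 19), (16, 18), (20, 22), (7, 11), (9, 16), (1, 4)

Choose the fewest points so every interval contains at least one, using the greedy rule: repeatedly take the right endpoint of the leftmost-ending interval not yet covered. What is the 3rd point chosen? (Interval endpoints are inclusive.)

Sorted: [0,1] [2,3] [1,4] [3,5] [1,8] [7,11] [10,14] [9,16] [16,18] [17,19] [20,22]
{[0,1]} hit by 1; {[2,3],[1,4],[3,5],[1,8]} hit by 3; {[7,11],[10,14],[9,16]} hit by 11; {[16,18],[17,19]} hit by 18; {[20,22]} hit by 22.
Points: 1, 3, 11, 18, 22 (5 total).

11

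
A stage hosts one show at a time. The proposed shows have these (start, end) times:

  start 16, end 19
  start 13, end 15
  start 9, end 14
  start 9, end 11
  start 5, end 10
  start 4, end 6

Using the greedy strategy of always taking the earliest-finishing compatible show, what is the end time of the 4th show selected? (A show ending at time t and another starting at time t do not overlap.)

19

Sort by end time and greedily take each interval whose start is ≥ the last chosen end.
By end time: (4,6), (5,10), (9,11), (9,14), (13,15), (16,19).
Pick (4,6); next start ≥ 6 → (9,11); next start ≥ 11 → (13,15); next start ≥ 15 → (16,19).
Selected: (4,6) (9,11) (13,15) (16,19)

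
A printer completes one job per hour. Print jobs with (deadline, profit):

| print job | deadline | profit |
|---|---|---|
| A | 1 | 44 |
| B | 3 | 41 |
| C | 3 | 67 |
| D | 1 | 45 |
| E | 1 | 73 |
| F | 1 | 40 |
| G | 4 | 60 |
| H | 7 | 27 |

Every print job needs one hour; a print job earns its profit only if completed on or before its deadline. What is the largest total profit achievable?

Sort by profit descending; place each in the latest free slot ≤ its deadline.
By profit: E(d1,73), C(d3,67), G(d4,60), D(d1,45), A(d1,44), B(d3,41), F(d1,40), H(d7,27)
E→slot 1; C→slot 3; G→slot 4; D skipped; A skipped; B→slot 2; F skipped; H→slot 7.
Profit = 73 + 41 + 67 + 60 + 27 = 268

268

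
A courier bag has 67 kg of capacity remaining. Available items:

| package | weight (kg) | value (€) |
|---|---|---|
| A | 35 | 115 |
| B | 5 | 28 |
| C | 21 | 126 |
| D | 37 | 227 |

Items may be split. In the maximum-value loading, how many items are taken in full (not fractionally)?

Sort by value per unit weight and fill in that order.
Ratios (sorted): D 6.14, C 6.00, B 5.60, A 3.29
take D (37 @ 227); take C (21 @ 126); take B (5 @ 28); take 4/35 of A → 13.14. Capacity used 67/67.
3 item(s) taken whole; one partial (take 4/35 of A).

3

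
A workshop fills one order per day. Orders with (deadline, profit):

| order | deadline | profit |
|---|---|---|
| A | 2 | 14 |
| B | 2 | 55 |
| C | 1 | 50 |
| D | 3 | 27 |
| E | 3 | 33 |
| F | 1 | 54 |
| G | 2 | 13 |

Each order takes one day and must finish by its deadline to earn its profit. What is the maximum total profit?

By profit: B(d2,55), F(d1,54), C(d1,50), E(d3,33), D(d3,27), A(d2,14), G(d2,13)
B→slot 2; F→slot 1; C skipped; E→slot 3; D skipped; A skipped; G skipped.
Profit = 54 + 55 + 33 = 142

142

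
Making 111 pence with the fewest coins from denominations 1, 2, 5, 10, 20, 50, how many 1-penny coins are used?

1

Use the largest denomination that fits, subtract, and repeat.
111 − 2×50→11 − 1×10→1 − 1×1→0
Count of 1: 1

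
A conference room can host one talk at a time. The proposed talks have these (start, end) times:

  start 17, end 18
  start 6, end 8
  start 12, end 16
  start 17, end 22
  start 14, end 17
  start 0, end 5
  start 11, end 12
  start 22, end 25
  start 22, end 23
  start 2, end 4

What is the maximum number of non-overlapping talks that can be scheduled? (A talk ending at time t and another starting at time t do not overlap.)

Greedy by earliest finish: after sorting by end time, pick each interval compatible with the last pick.
Sorted by end: (2,4)  (0,5)  (6,8)  (11,12)  (12,16)  (14,17)  (17,18)  (17,22)  (22,23)  (22,25)
take (2,4); take (6,8); take (11,12); take (12,16); take (17,18); take (22,23); skip (22,25).
Selected 6 talks.

6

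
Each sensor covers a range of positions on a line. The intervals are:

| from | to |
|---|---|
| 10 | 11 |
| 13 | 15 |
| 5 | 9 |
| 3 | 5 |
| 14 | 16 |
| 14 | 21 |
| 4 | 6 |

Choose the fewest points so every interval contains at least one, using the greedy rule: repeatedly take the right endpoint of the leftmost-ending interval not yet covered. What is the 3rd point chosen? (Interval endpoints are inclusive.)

Sorted: [3,5] [4,6] [5,9] [10,11] [13,15] [14,16] [14,21]
{[3,5],[4,6],[5,9]} hit by 5; {[10,11]} hit by 11; {[13,15],[14,16],[14,21]} hit by 15.
Points: 5, 11, 15 (3 total).

15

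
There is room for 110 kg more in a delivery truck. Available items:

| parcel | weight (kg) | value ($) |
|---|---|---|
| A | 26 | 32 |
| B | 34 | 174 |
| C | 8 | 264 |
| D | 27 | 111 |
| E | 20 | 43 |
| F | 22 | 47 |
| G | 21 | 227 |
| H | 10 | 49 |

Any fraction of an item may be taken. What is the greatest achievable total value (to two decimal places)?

Sort by value per unit weight and fill in that order.
Ratios (sorted): C 33.00, G 10.81, B 5.12, H 4.90, D 4.11, E 2.15, F 2.14, A 1.23
take C (8 @ 264); take G (21 @ 227); take B (34 @ 174); take H (10 @ 49); take D (27 @ 111); take 10/20 of E → 21.50. Capacity used 110/110.
Total value = 846.50

846.50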